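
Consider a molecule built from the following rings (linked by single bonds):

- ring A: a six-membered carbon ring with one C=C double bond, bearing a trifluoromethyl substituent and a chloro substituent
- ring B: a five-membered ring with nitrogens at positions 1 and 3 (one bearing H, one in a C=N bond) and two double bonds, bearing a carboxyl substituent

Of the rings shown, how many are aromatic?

1

Ring A has four sp³ carbons, so it is not fully conjugated — not aromatic (cyclohexene).
Ring B is fully conjugated (every ring atom contributes a p orbital); 2 ring double bonds (4 π electrons) plus a heteroatom lone pair (2) give 6 π electrons. Since 6 = 4n+2 (n=1), ring B is aromatic (imidazole).
Aromatic: B. Total: 1.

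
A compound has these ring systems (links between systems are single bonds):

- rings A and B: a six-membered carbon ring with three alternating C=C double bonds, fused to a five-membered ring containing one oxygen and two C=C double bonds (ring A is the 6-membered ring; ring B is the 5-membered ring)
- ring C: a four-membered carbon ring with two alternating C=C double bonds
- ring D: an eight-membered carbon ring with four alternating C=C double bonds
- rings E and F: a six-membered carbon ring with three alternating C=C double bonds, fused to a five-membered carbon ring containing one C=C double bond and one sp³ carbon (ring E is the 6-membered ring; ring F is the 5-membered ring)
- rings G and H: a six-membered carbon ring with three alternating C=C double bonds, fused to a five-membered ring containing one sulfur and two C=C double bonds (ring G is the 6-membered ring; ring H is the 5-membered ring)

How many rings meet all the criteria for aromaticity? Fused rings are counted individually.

Rings A and B form a fused bicyclic system (with one oxygen) with 9 sp² atoms and 10 π electrons from ring double bonds plus a heteroatom lone pair. 10 = 4(2)+2, so the system is aromatic and both rings count as aromatic (benzofuran).
Ring C has only sp² ring atoms; a planar conformation would have a fully conjugated π system of 4 electrons. But 4 = 4(1), which is 4n not 4n+2, so ring C is not aromatic (cyclobutadiene) — cyclobutadiene is antiaromatic and distorts to a rectangle.
Ring D has only sp² ring atoms; a planar conformation would have a fully conjugated π system of 8 electrons. But 8 = 4(2), which is 4n not 4n+2, so ring D is not aromatic (cyclooctatetraene) — cyclooctatetraene distorts into a non-planar tub to avoid antiaromaticity.
Ring E has a continuous p-orbital overlap around the ring; 3 ring double bonds give 6 π electrons. 6 = 4(1)+2, so ring E is aromatic (benzene ring).
Ring F has one sp³ carbon, so it is not fully conjugated — not aromatic (cyclopentene ring).
Rings G and H form a fused bicyclic system (with one sulfur) with 9 sp² atoms and 10 π electrons from ring double bonds plus a heteroatom lone pair. 10 = 4(2)+2, so the system is aromatic and both rings count as aromatic (benzothiophene).
Aromatic: A, B, E, G, H. Total: 5.

5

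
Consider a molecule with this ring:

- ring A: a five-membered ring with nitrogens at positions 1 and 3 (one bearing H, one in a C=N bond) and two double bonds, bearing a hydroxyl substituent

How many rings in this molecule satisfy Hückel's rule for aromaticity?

Ring A has a continuous p-orbital overlap around the ring; 2 ring double bonds (4 π electrons) plus a heteroatom lone pair (2) give 6 π electrons. 6 = 4(1)+2, so ring A is aromatic (imidazole).

1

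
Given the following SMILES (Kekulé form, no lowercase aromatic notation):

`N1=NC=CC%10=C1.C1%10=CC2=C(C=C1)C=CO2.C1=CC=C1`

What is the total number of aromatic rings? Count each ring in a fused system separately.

3

The SMILES encodes a six-membered ring with two adjacent nitrogens and three alternating double bonds; a six-membered carbon ring with three alternating C=C double bonds, fused to a five-membered ring containing one oxygen and two C=C double bonds; a four-membered carbon ring with two alternating C=C double bonds.
The 6-membered ring with two nitrogens (1,2) has a continuous p-orbital overlap around the ring; 3 ring double bonds give 6 π electrons. Since 6 = 4n+2 (n=1), it is aromatic (pyridazine).
The fused 6/5-membered bicyclic (with one oxygen) is a single π system with 9 sp² atoms and 10 π electrons from ring double bonds plus a heteroatom lone pair. 10 = 4(2)+2, so the system is aromatic and both rings count as aromatic (benzofuran).
The 4-membered ring has only sp² ring atoms; a planar conformation would have a fully conjugated π system of 4 electrons. But 4 = 4(1), which is 4n not 4n+2, so it is not aromatic (cyclobutadiene) — cyclobutadiene is antiaromatic and distorts to a rectangle.
3 of the 4 rings are aromatic. Total: 3.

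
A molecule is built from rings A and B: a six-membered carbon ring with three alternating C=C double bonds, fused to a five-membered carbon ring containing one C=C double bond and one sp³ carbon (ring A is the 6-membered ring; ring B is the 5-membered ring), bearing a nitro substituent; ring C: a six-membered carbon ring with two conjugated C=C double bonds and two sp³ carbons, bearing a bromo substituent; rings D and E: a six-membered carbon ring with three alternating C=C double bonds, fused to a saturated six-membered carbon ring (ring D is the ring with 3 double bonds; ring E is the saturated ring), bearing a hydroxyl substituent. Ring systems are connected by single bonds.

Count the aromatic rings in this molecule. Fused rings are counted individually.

2

Ring A is fully conjugated (every ring atom contributes a p orbital); 3 ring double bonds give 6 π electrons. That satisfies 4n+2 with n=1, so ring A is aromatic (benzene ring).
Ring B has one sp³ carbon, so it is not fully conjugated — not aromatic (cyclopentene ring).
Ring C has two sp³ carbons, so it is not fully conjugated — not aromatic (1,3-cyclohexadiene).
Ring D has a continuous p-orbital overlap around the ring; 3 ring double bonds give 6 π electrons. That satisfies 4n+2 with n=1, so ring D is aromatic (benzene ring).
Ring E has four sp³ carbons, so it is not fully conjugated — not aromatic (cyclohexane ring).
Aromatic: A, D. Total: 2.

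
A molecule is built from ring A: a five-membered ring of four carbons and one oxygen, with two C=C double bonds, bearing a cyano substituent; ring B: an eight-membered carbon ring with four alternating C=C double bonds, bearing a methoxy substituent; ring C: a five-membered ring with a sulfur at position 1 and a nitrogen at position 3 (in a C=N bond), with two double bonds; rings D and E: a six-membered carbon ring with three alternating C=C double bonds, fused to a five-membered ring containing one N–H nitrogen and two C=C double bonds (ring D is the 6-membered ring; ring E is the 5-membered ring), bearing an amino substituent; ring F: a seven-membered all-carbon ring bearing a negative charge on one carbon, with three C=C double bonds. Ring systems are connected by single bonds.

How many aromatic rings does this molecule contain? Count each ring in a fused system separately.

4

Ring A is planar and fully conjugated; 2 ring double bonds (4 π electrons) plus a heteroatom lone pair (2) give 6 π electrons. Since 6 = 4n+2 (n=1), ring A is aromatic (furan).
Ring B has only sp² ring atoms; a planar conformation would have a fully conjugated π system of 8 electrons. But 8 = 4(2), which is 4n not 4n+2, so ring B is not aromatic (cyclooctatetraene) — cyclooctatetraene distorts into a non-planar tub to avoid antiaromaticity.
Ring C is planar and fully conjugated; 2 ring double bonds (4 π electrons) plus a heteroatom lone pair (2) give 6 π electrons. Since 6 = 4n+2 (n=1), ring C is aromatic (thiazole).
Rings D and E form a fused bicyclic system (with one N–H) with 9 sp² atoms and 10 π electrons from ring double bonds plus a heteroatom lone pair. 10 = 4(2)+2, so the system is aromatic and both rings count as aromatic (indole).
Ring F has only sp² ring atoms; a planar conformation would have a fully conjugated π system of 8 electrons. But 8 = 4(2), which is 4n not 4n+2, so ring F is not aromatic (cycloheptatrienyl anion).
Aromatic: A, C, D, E. Total: 4.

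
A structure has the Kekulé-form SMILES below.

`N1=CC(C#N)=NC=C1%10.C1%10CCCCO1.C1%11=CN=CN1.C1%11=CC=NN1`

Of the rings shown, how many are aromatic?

3

The SMILES encodes a six-membered ring with nitrogens at positions 1 and 4 and three alternating double bonds; a six-membered saturated ring of five carbons and one oxygen; a five-membered ring with nitrogens at positions 1 and 3 (one bearing H, one in a C=N bond) and two double bonds; a five-membered ring with two adjacent nitrogens (one bearing H, one in a double bond) and two double bonds.
The 6-membered ring with two nitrogens (1,4) is planar and fully conjugated; 3 ring double bonds give 6 π electrons. Since 6 = 4n+2 (n=1), it is aromatic (pyrazine).
The 6-membered ring with one oxygen has only sp³ atoms, so it is not fully conjugated — not aromatic (tetrahydropyran).
The 5-membered ring with two nitrogens (one N–H, one =N–) is fully conjugated (every ring atom contributes a p orbital); 2 ring double bonds (4 π electrons) plus a heteroatom lone pair (2) give 6 π electrons. Since 6 = 4n+2 (n=1), it is aromatic (imidazole).
The 5-membered ring with two adjacent nitrogens (one N–H, one =N–) is planar and fully conjugated; 2 ring double bonds (4 π electrons) plus a heteroatom lone pair (2) give 6 π electrons. Since 6 = 4n+2 (n=1), it is aromatic (pyrazole).
3 of the 4 rings are aromatic. Total: 3.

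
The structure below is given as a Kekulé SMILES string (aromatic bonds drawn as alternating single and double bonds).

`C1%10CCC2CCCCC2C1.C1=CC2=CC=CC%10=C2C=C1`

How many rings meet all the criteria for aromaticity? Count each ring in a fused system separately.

The SMILES encodes two fused six-membered saturated carbon rings; two fused six-membered carbon rings, each with three alternating C=C double bonds.
The 6-membered ring has only sp³ atoms, so it is not fully conjugated — not aromatic (cyclohexane ring).
The second 6-membered ring has only sp³ atoms, so it is not fully conjugated — not aromatic (cyclohexane ring).
The fused 6/6-membered bicyclic is a single π system with 10 sp² atoms and 10 π electrons from ring double bonds. 10 = 4(2)+2, so the system is aromatic and both rings count as aromatic (naphthalene).
2 of the 4 rings are aromatic. Total: 2.

2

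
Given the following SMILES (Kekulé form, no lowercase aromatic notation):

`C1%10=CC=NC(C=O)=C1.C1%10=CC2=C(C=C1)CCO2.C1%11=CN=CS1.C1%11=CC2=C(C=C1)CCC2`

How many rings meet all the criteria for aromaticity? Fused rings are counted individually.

The SMILES encodes a six-membered ring of five carbons and one nitrogen with three alternating double bonds; a six-membered carbon ring with three alternating C=C double bonds, fused to a five-membered ring containing one oxygen and two sp³ carbons; a five-membered ring with a sulfur at position 1 and a nitrogen at position 3 (in a C=N bond), with two double bonds; a six-membered carbon ring with three alternating C=C double bonds, fused to a saturated five-membered carbon ring.
The 6-membered ring with one nitrogen is planar and fully conjugated; 3 ring double bonds give 6 π electrons. 6 = 4(1)+2, so it is aromatic (pyridine).
The 6-membered ring is fully conjugated (every ring atom contributes a p orbital); 3 ring double bonds give 6 π electrons. Since 6 = 4n+2 (n=1), it is aromatic (benzene ring).
The 5-membered ring with one oxygen has two sp³ carbons, so it is not fully conjugated — not aromatic (oxolane ring).
The 5-membered ring with one sulfur and one =N– is planar and fully conjugated; 2 ring double bonds (4 π electrons) plus a heteroatom lone pair (2) give 6 π electrons. That satisfies 4n+2 with n=1, so it is aromatic (thiazole).
The second 6-membered ring has a continuous p-orbital overlap around the ring; 3 ring double bonds give 6 π electrons. Since 6 = 4n+2 (n=1), it is aromatic (benzene ring).
The 5-membered ring has three sp³ carbons, so it is not fully conjugated — not aromatic (cyclopentane ring).
4 of the 6 rings are aromatic. Total: 4.

4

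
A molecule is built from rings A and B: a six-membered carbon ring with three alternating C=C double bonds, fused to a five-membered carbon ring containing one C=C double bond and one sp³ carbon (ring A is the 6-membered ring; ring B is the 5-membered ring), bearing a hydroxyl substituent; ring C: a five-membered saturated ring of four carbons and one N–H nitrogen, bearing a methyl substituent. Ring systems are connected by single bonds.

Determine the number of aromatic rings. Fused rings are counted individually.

Ring A is planar and fully conjugated; 3 ring double bonds give 6 π electrons. That satisfies 4n+2 with n=1, so ring A is aromatic (benzene ring).
Ring B has one sp³ carbon, so it is not fully conjugated — not aromatic (cyclopentene ring).
Ring C has only sp³ atoms, so it is not fully conjugated — not aromatic (pyrrolidine).
Aromatic: A. Total: 1.

1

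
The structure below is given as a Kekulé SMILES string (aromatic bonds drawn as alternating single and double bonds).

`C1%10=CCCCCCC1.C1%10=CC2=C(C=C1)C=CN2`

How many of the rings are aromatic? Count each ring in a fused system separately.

2

The SMILES encodes an eight-membered carbon ring with one C=C double bond; a six-membered carbon ring with three alternating C=C double bonds, fused to a five-membered ring containing one N–H nitrogen and two C=C double bonds.
The 8-membered ring has six sp³ carbons, so it is not fully conjugated — not aromatic (cyclooctene).
The fused 6/5-membered bicyclic (with one N–H) is a single π system with 9 sp² atoms and 10 π electrons from ring double bonds plus a heteroatom lone pair. 10 = 4(2)+2, so the system is aromatic and both rings count as aromatic (indole).
2 of the 3 rings are aromatic. Total: 2.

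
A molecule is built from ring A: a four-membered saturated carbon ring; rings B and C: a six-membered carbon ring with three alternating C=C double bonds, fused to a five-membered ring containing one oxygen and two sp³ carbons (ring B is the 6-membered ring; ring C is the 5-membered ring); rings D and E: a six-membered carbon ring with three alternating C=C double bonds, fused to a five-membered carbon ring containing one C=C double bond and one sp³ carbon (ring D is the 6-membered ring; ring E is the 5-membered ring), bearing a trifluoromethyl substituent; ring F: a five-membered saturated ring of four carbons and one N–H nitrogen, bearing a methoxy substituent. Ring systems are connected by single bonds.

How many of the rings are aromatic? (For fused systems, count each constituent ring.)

Ring A has only sp³ atoms, so it is not fully conjugated — not aromatic (cyclobutane).
Ring B has a continuous p-orbital overlap around the ring; 3 ring double bonds give 6 π electrons. Since 6 = 4n+2 (n=1), ring B is aromatic (benzene ring).
Ring C has two sp³ carbons, so it is not fully conjugated — not aromatic (oxolane ring).
Ring D has a continuous p-orbital overlap around the ring; 3 ring double bonds give 6 π electrons. 6 = 4(1)+2, so ring D is aromatic (benzene ring).
Ring E has one sp³ carbon, so it is not fully conjugated — not aromatic (cyclopentene ring).
Ring F has only sp³ atoms, so it is not fully conjugated — not aromatic (pyrrolidine).
Aromatic: B, D. Total: 2.

2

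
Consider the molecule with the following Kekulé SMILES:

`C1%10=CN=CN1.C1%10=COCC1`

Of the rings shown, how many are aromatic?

The SMILES encodes a five-membered ring with nitrogens at positions 1 and 3 (one bearing H, one in a C=N bond) and two double bonds; a five-membered ring of four carbons and one oxygen, with one C=C double bond and two sp³ carbons.
The 5-membered ring with two nitrogens (one N–H, one =N–) is planar and fully conjugated; 2 ring double bonds (4 π electrons) plus a heteroatom lone pair (2) give 6 π electrons. That satisfies 4n+2 with n=1, so it is aromatic (imidazole).
The 5-membered ring with one oxygen has two sp³ carbons, so it is not fully conjugated — not aromatic (2,3-dihydrofuran).
1 of the 2 rings is aromatic. Total: 1.

1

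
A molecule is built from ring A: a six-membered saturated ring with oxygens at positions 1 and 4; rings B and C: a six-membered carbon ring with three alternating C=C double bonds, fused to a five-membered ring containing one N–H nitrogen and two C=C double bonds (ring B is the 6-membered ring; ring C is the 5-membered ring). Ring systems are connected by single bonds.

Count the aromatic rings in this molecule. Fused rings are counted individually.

Ring A has only sp³ atoms, so it is not fully conjugated — not aromatic (1,4-dioxane).
Rings B and C form a fused bicyclic system (with one N–H) with 9 sp² atoms and 10 π electrons from ring double bonds plus a heteroatom lone pair. 10 = 4(2)+2, so the system is aromatic and both rings count as aromatic (indole).
Aromatic: B, C. Total: 2.

2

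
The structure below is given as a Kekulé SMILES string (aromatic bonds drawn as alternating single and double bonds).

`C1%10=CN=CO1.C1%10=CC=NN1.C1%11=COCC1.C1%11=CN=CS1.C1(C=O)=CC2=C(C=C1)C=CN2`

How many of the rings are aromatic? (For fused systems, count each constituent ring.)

5

The SMILES encodes a five-membered ring with an oxygen at position 1 and a nitrogen at position 3 (in a C=N bond), with two double bonds; a five-membered ring with two adjacent nitrogens (one bearing H, one in a double bond) and two double bonds; a five-membered ring of four carbons and one oxygen, with one C=C double bond and two sp³ carbons; a five-membered ring with a sulfur at position 1 and a nitrogen at position 3 (in a C=N bond), with two double bonds; a six-membered carbon ring with three alternating C=C double bonds, fused to a five-membered ring containing one N–H nitrogen and two C=C double bonds.
The 5-membered ring with one oxygen and one =N– is planar and fully conjugated; 2 ring double bonds (4 π electrons) plus a heteroatom lone pair (2) give 6 π electrons. Since 6 = 4n+2 (n=1), it is aromatic (oxazole).
The 5-membered ring with two adjacent nitrogens (one N–H, one =N–) is planar and fully conjugated; 2 ring double bonds (4 π electrons) plus a heteroatom lone pair (2) give 6 π electrons. Since 6 = 4n+2 (n=1), it is aromatic (pyrazole).
The 5-membered ring with one oxygen has two sp³ carbons, so it is not fully conjugated — not aromatic (2,3-dihydrofuran).
The 5-membered ring with one sulfur and one =N– is fully conjugated (every ring atom contributes a p orbital); 2 ring double bonds (4 π electrons) plus a heteroatom lone pair (2) give 6 π electrons. That satisfies 4n+2 with n=1, so it is aromatic (thiazole).
The fused 6/5-membered bicyclic (with one N–H) is a single π system with 9 sp² atoms and 10 π electrons from ring double bonds plus a heteroatom lone pair. 10 = 4(2)+2, so the system is aromatic and both rings count as aromatic (indole).
5 of the 6 rings are aromatic. Total: 5.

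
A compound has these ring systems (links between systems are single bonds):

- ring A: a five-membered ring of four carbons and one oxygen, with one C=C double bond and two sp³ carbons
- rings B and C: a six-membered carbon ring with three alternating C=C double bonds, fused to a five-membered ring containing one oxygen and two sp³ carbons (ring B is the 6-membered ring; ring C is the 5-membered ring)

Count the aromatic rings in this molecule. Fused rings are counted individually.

Ring A has two sp³ carbons, so it is not fully conjugated — not aromatic (2,3-dihydrofuran).
Ring B is fully conjugated (every ring atom contributes a p orbital); 3 ring double bonds give 6 π electrons. That satisfies 4n+2 with n=1, so ring B is aromatic (benzene ring).
Ring C has two sp³ carbons, so it is not fully conjugated — not aromatic (oxolane ring).
Aromatic: B. Total: 1.

1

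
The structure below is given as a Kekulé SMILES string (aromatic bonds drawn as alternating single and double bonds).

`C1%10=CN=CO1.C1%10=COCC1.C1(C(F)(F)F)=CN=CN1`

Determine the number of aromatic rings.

2

The SMILES encodes a five-membered ring with an oxygen at position 1 and a nitrogen at position 3 (in a C=N bond), with two double bonds; a five-membered ring of four carbons and one oxygen, with one C=C double bond and two sp³ carbons; a five-membered ring with nitrogens at positions 1 and 3 (one bearing H, one in a C=N bond) and two double bonds.
The 5-membered ring with one oxygen and one =N– is fully conjugated (every ring atom contributes a p orbital); 2 ring double bonds (4 π electrons) plus a heteroatom lone pair (2) give 6 π electrons. 6 = 4(1)+2, so it is aromatic (oxazole).
The 5-membered ring with one oxygen has two sp³ carbons, so it is not fully conjugated — not aromatic (2,3-dihydrofuran).
The 5-membered ring with two nitrogens (one N–H, one =N–) is planar and fully conjugated; 2 ring double bonds (4 π electrons) plus a heteroatom lone pair (2) give 6 π electrons. That satisfies 4n+2 with n=1, so it is aromatic (imidazole).
2 of the 3 rings are aromatic. Total: 2.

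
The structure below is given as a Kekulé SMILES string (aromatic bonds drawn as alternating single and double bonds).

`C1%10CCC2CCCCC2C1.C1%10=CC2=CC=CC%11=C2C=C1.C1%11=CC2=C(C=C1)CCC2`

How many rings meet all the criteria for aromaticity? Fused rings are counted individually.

The SMILES encodes two fused six-membered saturated carbon rings; two fused six-membered carbon rings, each with three alternating C=C double bonds; a six-membered carbon ring with three alternating C=C double bonds, fused to a saturated five-membered carbon ring.
The 6-membered ring has only sp³ atoms, so it is not fully conjugated — not aromatic (cyclohexane ring).
The second 6-membered ring has only sp³ atoms, so it is not fully conjugated — not aromatic (cyclohexane ring).
The fused 6/6-membered bicyclic is a single π system with 10 sp² atoms and 10 π electrons from ring double bonds. 10 = 4(2)+2, so the system is aromatic and both rings count as aromatic (naphthalene).
The third 6-membered ring is fully conjugated (every ring atom contributes a p orbital); 3 ring double bonds give 6 π electrons. Since 6 = 4n+2 (n=1), it is aromatic (benzene ring).
The 5-membered ring has three sp³ carbons, so it is not fully conjugated — not aromatic (cyclopentane ring).
3 of the 6 rings are aromatic. Total: 3.

3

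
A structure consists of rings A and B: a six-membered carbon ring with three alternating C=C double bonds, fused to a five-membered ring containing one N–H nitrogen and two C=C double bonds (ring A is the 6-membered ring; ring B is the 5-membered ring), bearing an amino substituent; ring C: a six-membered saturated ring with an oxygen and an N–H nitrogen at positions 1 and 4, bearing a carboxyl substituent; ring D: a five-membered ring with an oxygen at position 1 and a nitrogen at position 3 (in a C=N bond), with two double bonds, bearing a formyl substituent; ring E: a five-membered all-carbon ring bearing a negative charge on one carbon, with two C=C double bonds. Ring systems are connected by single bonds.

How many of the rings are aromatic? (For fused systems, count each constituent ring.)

4

Rings A and B form a fused bicyclic system (with one N–H) with 9 sp² atoms and 10 π electrons from ring double bonds plus a heteroatom lone pair. 10 = 4(2)+2, so the system is aromatic and both rings count as aromatic (indole).
Ring C has only sp³ atoms, so it is not fully conjugated — not aromatic (morpholine).
Ring D is fully conjugated (every ring atom contributes a p orbital); 2 ring double bonds (4 π electrons) plus a heteroatom lone pair (2) give 6 π electrons. Since 6 = 4n+2 (n=1), ring D is aromatic (oxazole).
Ring E is fully conjugated (every ring atom contributes a p orbital); 2 ring double bonds (4 π electrons) plus the carbanion lone pair (2) give 6 π electrons. 6 = 4(1)+2, so ring E is aromatic (cyclopentadienyl anion).
Aromatic: A, B, D, E. Total: 4.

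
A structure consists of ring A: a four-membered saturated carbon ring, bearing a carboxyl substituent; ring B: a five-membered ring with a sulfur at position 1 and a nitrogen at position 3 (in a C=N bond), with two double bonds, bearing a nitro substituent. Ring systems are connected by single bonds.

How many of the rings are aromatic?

Ring A has only sp³ atoms, so it is not fully conjugated — not aromatic (cyclobutane).
Ring B has a continuous p-orbital overlap around the ring; 2 ring double bonds (4 π electrons) plus a heteroatom lone pair (2) give 6 π electrons. 6 = 4(1)+2, so ring B is aromatic (thiazole).
Aromatic: B. Total: 1.

1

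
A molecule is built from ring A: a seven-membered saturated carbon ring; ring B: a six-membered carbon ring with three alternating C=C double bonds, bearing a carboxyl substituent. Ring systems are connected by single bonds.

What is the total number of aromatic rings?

1

Ring A has only sp³ atoms, so it is not fully conjugated — not aromatic (cycloheptane).
Ring B is planar and fully conjugated; 3 ring double bonds give 6 π electrons. That satisfies 4n+2 with n=1, so ring B is aromatic (benzene).
Aromatic: B. Total: 1.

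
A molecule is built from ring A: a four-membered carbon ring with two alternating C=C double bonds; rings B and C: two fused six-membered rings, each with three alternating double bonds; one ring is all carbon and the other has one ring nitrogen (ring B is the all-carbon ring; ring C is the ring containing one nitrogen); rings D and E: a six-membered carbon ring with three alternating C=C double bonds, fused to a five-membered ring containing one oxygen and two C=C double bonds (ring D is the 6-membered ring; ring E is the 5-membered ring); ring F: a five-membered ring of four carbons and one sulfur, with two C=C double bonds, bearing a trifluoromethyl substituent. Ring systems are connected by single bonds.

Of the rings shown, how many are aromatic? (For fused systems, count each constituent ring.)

5

Ring A has only sp² ring atoms; a planar conformation would have a fully conjugated π system of 4 electrons. But 4 = 4(1), which is 4n not 4n+2, so ring A is not aromatic (cyclobutadiene) — cyclobutadiene is antiaromatic and distorts to a rectangle.
Rings B and C form a fused bicyclic system (with one nitrogen) with 10 sp² atoms and 10 π electrons from ring double bonds. 10 = 4(2)+2, so the system is aromatic and both rings count as aromatic (quinoline).
Rings D and E form a fused bicyclic system (with one oxygen) with 9 sp² atoms and 10 π electrons from ring double bonds plus a heteroatom lone pair. 10 = 4(2)+2, so the system is aromatic and both rings count as aromatic (benzofuran).
Ring F is fully conjugated (every ring atom contributes a p orbital); 2 ring double bonds (4 π electrons) plus a heteroatom lone pair (2) give 6 π electrons. 6 = 4(1)+2, so ring F is aromatic (thiophene).
Aromatic: B, C, D, E, F. Total: 5.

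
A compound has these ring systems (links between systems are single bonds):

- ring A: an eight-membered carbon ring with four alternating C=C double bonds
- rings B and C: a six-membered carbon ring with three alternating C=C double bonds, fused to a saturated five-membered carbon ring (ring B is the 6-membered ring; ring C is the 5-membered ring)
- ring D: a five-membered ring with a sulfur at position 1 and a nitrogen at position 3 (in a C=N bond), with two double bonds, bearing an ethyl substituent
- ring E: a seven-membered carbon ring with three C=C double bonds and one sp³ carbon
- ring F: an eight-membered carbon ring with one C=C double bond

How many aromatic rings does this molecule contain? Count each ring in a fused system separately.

2

Ring A has only sp² ring atoms; a planar conformation would have a fully conjugated π system of 8 electrons. But 8 = 4(2), which is 4n not 4n+2, so ring A is not aromatic (cyclooctatetraene) — cyclooctatetraene distorts into a non-planar tub to avoid antiaromaticity.
Ring B is planar and fully conjugated; 3 ring double bonds give 6 π electrons. 6 = 4(1)+2, so ring B is aromatic (benzene ring).
Ring C has three sp³ carbons, so it is not fully conjugated — not aromatic (cyclopentane ring).
Ring D is planar and fully conjugated; 2 ring double bonds (4 π electrons) plus a heteroatom lone pair (2) give 6 π electrons. Since 6 = 4n+2 (n=1), ring D is aromatic (thiazole).
Ring E has one sp³ carbon, so it is not fully conjugated — not aromatic (cycloheptatriene).
Ring F has six sp³ carbons, so it is not fully conjugated — not aromatic (cyclooctene).
Aromatic: B, D. Total: 2.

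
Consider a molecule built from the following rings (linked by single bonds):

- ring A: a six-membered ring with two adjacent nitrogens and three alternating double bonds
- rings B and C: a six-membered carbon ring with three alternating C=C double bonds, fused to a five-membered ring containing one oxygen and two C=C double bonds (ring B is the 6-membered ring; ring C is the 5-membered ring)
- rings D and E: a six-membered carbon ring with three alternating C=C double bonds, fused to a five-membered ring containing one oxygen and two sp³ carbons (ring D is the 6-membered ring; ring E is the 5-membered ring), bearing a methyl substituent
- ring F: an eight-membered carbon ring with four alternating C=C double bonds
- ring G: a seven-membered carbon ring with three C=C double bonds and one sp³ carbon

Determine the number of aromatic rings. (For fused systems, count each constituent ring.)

Ring A is planar and fully conjugated; 3 ring double bonds give 6 π electrons. That satisfies 4n+2 with n=1, so ring A is aromatic (pyridazine).
Rings B and C form a fused bicyclic system (with one oxygen) with 9 sp² atoms and 10 π electrons from ring double bonds plus a heteroatom lone pair. 10 = 4(2)+2, so the system is aromatic and both rings count as aromatic (benzofuran).
Ring D is planar and fully conjugated; 3 ring double bonds give 6 π electrons. Since 6 = 4n+2 (n=1), ring D is aromatic (benzene ring).
Ring E has two sp³ carbons, so it is not fully conjugated — not aromatic (oxolane ring).
Ring F has only sp² ring atoms; a planar conformation would have a fully conjugated π system of 8 electrons. But 8 = 4(2), which is 4n not 4n+2, so ring F is not aromatic (cyclooctatetraene) — cyclooctatetraene distorts into a non-planar tub to avoid antiaromaticity.
Ring G has one sp³ carbon, so it is not fully conjugated — not aromatic (cycloheptatriene).
Aromatic: A, B, C, D. Total: 4.

4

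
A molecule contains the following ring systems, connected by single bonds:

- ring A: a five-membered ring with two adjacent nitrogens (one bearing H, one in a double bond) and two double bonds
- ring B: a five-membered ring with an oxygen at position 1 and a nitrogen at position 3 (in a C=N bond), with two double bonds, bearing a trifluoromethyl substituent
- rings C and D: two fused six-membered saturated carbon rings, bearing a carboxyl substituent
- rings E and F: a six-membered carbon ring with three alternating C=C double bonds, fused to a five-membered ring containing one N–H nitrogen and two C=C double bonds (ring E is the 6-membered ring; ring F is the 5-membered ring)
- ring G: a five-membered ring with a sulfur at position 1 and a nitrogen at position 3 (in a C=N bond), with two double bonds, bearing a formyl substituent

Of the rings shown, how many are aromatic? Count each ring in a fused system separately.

Ring A has a continuous p-orbital overlap around the ring; 2 ring double bonds (4 π electrons) plus a heteroatom lone pair (2) give 6 π electrons. Since 6 = 4n+2 (n=1), ring A is aromatic (pyrazole).
Ring B has a continuous p-orbital overlap around the ring; 2 ring double bonds (4 π electrons) plus a heteroatom lone pair (2) give 6 π electrons. Since 6 = 4n+2 (n=1), ring B is aromatic (oxazole).
Ring C has only sp³ atoms, so it is not fully conjugated — not aromatic (cyclohexane ring).
Ring D has only sp³ atoms, so it is not fully conjugated — not aromatic (cyclohexane ring).
Rings E and F form a fused bicyclic system (with one N–H) with 9 sp² atoms and 10 π electrons from ring double bonds plus a heteroatom lone pair. 10 = 4(2)+2, so the system is aromatic and both rings count as aromatic (indole).
Ring G is fully conjugated (every ring atom contributes a p orbital); 2 ring double bonds (4 π electrons) plus a heteroatom lone pair (2) give 6 π electrons. Since 6 = 4n+2 (n=1), ring G is aromatic (thiazole).
Aromatic: A, B, E, F, G. Total: 5.

5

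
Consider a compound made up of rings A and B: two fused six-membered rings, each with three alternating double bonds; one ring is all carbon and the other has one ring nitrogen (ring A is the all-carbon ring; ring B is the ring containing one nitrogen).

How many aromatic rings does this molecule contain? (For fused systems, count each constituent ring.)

2

Rings A and B form a fused bicyclic system (with one nitrogen) with 10 sp² atoms and 10 π electrons from ring double bonds. 10 = 4(2)+2, so the system is aromatic and both rings count as aromatic (quinoline).
Aromatic: A, B. Total: 2.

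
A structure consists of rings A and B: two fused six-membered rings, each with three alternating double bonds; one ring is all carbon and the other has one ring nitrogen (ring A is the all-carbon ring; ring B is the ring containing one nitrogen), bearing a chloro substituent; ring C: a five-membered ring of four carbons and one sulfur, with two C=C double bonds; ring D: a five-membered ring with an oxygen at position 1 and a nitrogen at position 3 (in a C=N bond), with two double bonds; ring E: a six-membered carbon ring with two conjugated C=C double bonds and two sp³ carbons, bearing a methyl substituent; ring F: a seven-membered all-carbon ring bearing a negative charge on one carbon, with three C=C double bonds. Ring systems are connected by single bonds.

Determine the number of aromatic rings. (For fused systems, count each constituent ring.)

Rings A and B form a fused bicyclic system (with one nitrogen) with 10 sp² atoms and 10 π electrons from ring double bonds. 10 = 4(2)+2, so the system is aromatic and both rings count as aromatic (quinoline).
Ring C is fully conjugated (every ring atom contributes a p orbital); 2 ring double bonds (4 π electrons) plus a heteroatom lone pair (2) give 6 π electrons. 6 = 4(1)+2, so ring C is aromatic (thiophene).
Ring D is fully conjugated (every ring atom contributes a p orbital); 2 ring double bonds (4 π electrons) plus a heteroatom lone pair (2) give 6 π electrons. 6 = 4(1)+2, so ring D is aromatic (oxazole).
Ring E has two sp³ carbons, so it is not fully conjugated — not aromatic (1,3-cyclohexadiene).
Ring F has only sp² ring atoms; a planar conformation would have a fully conjugated π system of 8 electrons. But 8 = 4(2), which is 4n not 4n+2, so ring F is not aromatic (cycloheptatrienyl anion).
Aromatic: A, B, C, D. Total: 4.

4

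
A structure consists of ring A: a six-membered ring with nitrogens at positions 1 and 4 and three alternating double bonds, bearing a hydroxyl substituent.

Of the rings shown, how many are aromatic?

Ring A is planar and fully conjugated; 3 ring double bonds give 6 π electrons. 6 = 4(1)+2, so ring A is aromatic (pyrazine).

1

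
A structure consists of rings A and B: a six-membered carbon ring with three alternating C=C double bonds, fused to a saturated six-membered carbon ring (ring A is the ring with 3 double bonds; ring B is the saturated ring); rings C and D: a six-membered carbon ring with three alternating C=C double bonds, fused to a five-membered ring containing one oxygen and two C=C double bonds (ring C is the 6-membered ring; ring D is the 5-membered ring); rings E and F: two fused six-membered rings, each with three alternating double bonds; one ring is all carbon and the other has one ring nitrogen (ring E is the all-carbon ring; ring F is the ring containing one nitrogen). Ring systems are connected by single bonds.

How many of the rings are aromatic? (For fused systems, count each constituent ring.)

5

Ring A has a continuous p-orbital overlap around the ring; 3 ring double bonds give 6 π electrons. That satisfies 4n+2 with n=1, so ring A is aromatic (benzene ring).
Ring B has four sp³ carbons, so it is not fully conjugated — not aromatic (cyclohexane ring).
Rings C and D form a fused bicyclic system (with one oxygen) with 9 sp² atoms and 10 π electrons from ring double bonds plus a heteroatom lone pair. 10 = 4(2)+2, so the system is aromatic and both rings count as aromatic (benzofuran).
Rings E and F form a fused bicyclic system (with one nitrogen) with 10 sp² atoms and 10 π electrons from ring double bonds. 10 = 4(2)+2, so the system is aromatic and both rings count as aromatic (quinoline).
Aromatic: A, C, D, E, F. Total: 5.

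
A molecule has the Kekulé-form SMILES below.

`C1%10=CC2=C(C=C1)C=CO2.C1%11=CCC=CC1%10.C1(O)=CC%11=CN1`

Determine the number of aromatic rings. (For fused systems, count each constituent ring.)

The SMILES encodes a six-membered carbon ring with three alternating C=C double bonds, fused to a five-membered ring containing one oxygen and two C=C double bonds; a six-membered carbon ring with two isolated C=C double bonds and two sp³ carbons; a five-membered ring of four carbons and one nitrogen bearing a hydrogen, with two C=C double bonds.
The fused 6/5-membered bicyclic (with one oxygen) is a single π system with 9 sp² atoms and 10 π electrons from ring double bonds plus a heteroatom lone pair. 10 = 4(2)+2, so the system is aromatic and both rings count as aromatic (benzofuran).
The 6-membered ring has two sp³ carbons, so it is not fully conjugated — not aromatic (1,4-cyclohexadiene).
The 5-membered ring with one N–H has a continuous p-orbital overlap around the ring; 2 ring double bonds (4 π electrons) plus a heteroatom lone pair (2) give 6 π electrons. Since 6 = 4n+2 (n=1), it is aromatic (pyrrole).
3 of the 4 rings are aromatic. Total: 3.

3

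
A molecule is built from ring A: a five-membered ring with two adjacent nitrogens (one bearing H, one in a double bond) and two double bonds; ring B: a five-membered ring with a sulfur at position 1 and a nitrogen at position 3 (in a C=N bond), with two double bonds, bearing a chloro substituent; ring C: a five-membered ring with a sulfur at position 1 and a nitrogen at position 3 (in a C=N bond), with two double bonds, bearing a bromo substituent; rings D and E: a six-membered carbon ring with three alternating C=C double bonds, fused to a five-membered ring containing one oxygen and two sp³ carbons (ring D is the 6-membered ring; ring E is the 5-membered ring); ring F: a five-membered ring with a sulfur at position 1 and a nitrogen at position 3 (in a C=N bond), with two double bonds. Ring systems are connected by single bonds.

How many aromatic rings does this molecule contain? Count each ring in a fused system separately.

Ring A has a continuous p-orbital overlap around the ring; 2 ring double bonds (4 π electrons) plus a heteroatom lone pair (2) give 6 π electrons. 6 = 4(1)+2, so ring A is aromatic (pyrazole).
Ring B is planar and fully conjugated; 2 ring double bonds (4 π electrons) plus a heteroatom lone pair (2) give 6 π electrons. 6 = 4(1)+2, so ring B is aromatic (thiazole).
Ring C is planar and fully conjugated; 2 ring double bonds (4 π electrons) plus a heteroatom lone pair (2) give 6 π electrons. That satisfies 4n+2 with n=1, so ring C is aromatic (thiazole).
Ring D is planar and fully conjugated; 3 ring double bonds give 6 π electrons. 6 = 4(1)+2, so ring D is aromatic (benzene ring).
Ring E has two sp³ carbons, so it is not fully conjugated — not aromatic (oxolane ring).
Ring F has a continuous p-orbital overlap around the ring; 2 ring double bonds (4 π electrons) plus a heteroatom lone pair (2) give 6 π electrons. That satisfies 4n+2 with n=1, so ring F is aromatic (thiazole).
Aromatic: A, B, C, D, F. Total: 5.

5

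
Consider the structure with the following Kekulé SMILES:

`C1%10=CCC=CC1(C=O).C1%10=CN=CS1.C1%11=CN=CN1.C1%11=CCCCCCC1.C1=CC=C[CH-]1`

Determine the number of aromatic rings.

3

The SMILES encodes a six-membered carbon ring with two isolated C=C double bonds and two sp³ carbons; a five-membered ring with a sulfur at position 1 and a nitrogen at position 3 (in a C=N bond), with two double bonds; a five-membered ring with nitrogens at positions 1 and 3 (one bearing H, one in a C=N bond) and two double bonds; an eight-membered carbon ring with one C=C double bond; a five-membered all-carbon ring bearing a negative charge on one carbon, with two C=C double bonds.
The 6-membered ring has two sp³ carbons, so it is not fully conjugated — not aromatic (1,4-cyclohexadiene).
The 5-membered ring with one sulfur and one =N– is fully conjugated (every ring atom contributes a p orbital); 2 ring double bonds (4 π electrons) plus a heteroatom lone pair (2) give 6 π electrons. That satisfies 4n+2 with n=1, so it is aromatic (thiazole).
The 5-membered ring with two nitrogens (one N–H, one =N–) is planar and fully conjugated; 2 ring double bonds (4 π electrons) plus a heteroatom lone pair (2) give 6 π electrons. Since 6 = 4n+2 (n=1), it is aromatic (imidazole).
The 8-membered ring has six sp³ carbons, so it is not fully conjugated — not aromatic (cyclooctene).
The 5-membered ring is planar and fully conjugated; 2 ring double bonds (4 π electrons) plus the carbanion lone pair (2) give 6 π electrons. Since 6 = 4n+2 (n=1), it is aromatic (cyclopentadienyl anion).
3 of the 5 rings are aromatic. Total: 3.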